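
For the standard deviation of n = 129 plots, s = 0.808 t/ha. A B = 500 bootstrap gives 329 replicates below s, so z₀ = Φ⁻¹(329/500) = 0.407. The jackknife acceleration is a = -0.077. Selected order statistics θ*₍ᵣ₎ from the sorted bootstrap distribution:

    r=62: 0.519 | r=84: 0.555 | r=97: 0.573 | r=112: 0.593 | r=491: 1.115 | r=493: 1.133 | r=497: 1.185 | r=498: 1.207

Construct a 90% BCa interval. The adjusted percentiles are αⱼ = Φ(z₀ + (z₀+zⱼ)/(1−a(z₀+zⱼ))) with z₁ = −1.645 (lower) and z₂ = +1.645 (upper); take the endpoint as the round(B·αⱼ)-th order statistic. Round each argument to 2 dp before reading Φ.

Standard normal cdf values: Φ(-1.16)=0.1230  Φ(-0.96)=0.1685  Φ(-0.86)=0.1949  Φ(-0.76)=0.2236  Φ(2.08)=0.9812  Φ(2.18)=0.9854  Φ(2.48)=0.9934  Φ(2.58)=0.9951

Lower: z₀ + z₁ = 0.407 + (-1.645) = -1.238; 1 − a(z₀+z₁) = 1 − (-0.077)(-1.238) = 0.9047; argument = 0.407 + (-1.238)/0.9047 = -0.9614 → -0.96.
α₁ = Φ(-0.96) = 0.1685; rank = round(500 × 0.1685) = 84; θ*₍84₎ = 0.555.
Upper: z₀ + z₂ = 2.052; 1 − a(z₀+z₂) = 1.1580; argument = 2.1790 → 2.18; α₂ = 0.9854; rank = 493; θ*₍493₎ = 1.133.

(0.555, 1.133)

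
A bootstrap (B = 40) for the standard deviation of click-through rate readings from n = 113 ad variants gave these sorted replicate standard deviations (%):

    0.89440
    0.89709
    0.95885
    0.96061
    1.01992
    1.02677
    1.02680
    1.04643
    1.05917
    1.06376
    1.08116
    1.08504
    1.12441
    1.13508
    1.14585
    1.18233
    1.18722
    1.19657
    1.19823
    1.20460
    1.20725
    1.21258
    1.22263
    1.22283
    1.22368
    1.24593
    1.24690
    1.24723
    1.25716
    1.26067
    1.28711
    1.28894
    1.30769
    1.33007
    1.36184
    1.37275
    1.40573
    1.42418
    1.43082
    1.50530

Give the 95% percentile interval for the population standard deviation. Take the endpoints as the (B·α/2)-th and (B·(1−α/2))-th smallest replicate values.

(0.89440, 1.43082)

α = 0.05; lower rank = 40 × 0.025 = 1; upper rank = 40 × 0.975 = 39.
The 1st smallest replicate is 0.89440; the 39th is 1.43082.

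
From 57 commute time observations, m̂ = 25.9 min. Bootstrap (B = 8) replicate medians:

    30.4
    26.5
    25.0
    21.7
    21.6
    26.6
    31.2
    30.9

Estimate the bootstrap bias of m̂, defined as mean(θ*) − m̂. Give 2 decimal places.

bias = +0.84

mean(θ*) = (30.4 + 26.5 + 25.0 + 21.7 + 21.6 + 26.6 + 31.2 + 30.9) / 8 = 26.738
bias = 26.738 − 25.9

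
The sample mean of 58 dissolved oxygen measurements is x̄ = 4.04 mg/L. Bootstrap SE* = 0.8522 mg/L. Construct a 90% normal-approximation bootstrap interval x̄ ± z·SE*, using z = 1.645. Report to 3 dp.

(2.638, 5.442)

Margin = 1.645 × 0.8522 = 1.4019
Interval: 4.04 ± 1.4019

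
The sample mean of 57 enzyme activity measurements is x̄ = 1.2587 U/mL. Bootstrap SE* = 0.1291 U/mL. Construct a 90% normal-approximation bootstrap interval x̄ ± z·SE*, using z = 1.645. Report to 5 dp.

Margin = 1.645 × 0.1291 = 0.212369
Interval: 1.2587 ± 0.212369

(1.04633, 1.47107)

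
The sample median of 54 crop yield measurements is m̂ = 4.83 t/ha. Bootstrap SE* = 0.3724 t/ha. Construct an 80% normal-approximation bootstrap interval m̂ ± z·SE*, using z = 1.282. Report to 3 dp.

Margin = 1.282 × 0.3724 = 0.4774
Interval: 4.83 ± 0.4774

(4.353, 5.307)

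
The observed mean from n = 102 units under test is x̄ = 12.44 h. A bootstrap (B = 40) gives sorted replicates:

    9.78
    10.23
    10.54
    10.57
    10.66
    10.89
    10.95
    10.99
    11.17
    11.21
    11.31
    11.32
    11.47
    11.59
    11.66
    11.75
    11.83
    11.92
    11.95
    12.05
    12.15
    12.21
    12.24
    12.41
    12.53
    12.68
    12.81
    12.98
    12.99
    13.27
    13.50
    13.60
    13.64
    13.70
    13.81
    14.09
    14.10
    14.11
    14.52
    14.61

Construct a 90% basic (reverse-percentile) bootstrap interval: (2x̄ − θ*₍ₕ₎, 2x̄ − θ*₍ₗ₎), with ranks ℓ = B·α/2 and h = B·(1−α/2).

Percentile endpoints at ranks 2 and 38: θ*₍2₎ = 10.23, θ*₍38₎ = 14.11.
Basic interval reflects these around x̄:
  lower = 2 × 12.44 − 14.11 = 10.77
  upper = 2 × 12.44 − 10.23 = 14.65

(10.77, 14.65)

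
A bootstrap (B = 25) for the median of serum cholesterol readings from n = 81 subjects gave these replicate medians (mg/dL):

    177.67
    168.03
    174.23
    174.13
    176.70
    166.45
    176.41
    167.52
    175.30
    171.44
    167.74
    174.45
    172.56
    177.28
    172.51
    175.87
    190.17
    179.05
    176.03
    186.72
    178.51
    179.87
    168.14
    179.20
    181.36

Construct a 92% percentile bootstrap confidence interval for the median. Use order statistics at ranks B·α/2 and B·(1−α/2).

(166.45, 186.72)

Sorted replicates: 166.45, 167.52, 167.74, 168.03, 168.14, 171.44, 172.51, 172.56, 174.13, 174.23, 174.45, 175.30, 175.87, 176.03, 176.41, 176.70, 177.28, 177.67, 178.51, 179.05, 179.20, 179.87, 181.36, 186.72, 190.17
α = 0.08; lower rank = 25 × 0.040 = 1; upper rank = 25 × 0.960 = 24.
The 1st smallest replicate is 166.45; the 24th is 186.72.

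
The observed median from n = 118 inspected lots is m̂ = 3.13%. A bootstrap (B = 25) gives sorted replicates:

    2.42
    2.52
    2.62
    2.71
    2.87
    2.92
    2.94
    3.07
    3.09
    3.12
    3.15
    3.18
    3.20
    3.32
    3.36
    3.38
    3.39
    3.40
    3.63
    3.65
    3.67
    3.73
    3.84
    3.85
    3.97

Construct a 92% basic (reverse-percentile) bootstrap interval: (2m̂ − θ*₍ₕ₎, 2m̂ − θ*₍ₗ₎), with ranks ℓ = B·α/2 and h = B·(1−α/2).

(2.41, 3.84)

Percentile endpoints at ranks 1 and 24: θ*₍1₎ = 2.42, θ*₍24₎ = 3.85.
Basic interval reflects these around m̂:
  lower = 2 × 3.13 − 3.85 = 2.41
  upper = 2 × 3.13 − 2.42 = 3.84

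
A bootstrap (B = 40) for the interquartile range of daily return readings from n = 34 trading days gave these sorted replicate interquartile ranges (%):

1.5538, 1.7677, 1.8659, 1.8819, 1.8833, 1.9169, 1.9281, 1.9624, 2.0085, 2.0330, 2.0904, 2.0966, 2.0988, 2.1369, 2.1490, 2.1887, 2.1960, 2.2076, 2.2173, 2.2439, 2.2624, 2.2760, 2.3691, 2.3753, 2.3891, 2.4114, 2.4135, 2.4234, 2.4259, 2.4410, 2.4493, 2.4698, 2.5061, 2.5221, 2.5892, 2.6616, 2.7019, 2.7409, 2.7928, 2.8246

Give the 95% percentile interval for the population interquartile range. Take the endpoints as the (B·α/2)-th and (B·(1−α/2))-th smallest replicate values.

(1.5538, 2.7928)

α = 0.05; lower rank = 40 × 0.025 = 1; upper rank = 40 × 0.975 = 39.
The 1st smallest replicate is 1.5538; the 39th is 2.7928.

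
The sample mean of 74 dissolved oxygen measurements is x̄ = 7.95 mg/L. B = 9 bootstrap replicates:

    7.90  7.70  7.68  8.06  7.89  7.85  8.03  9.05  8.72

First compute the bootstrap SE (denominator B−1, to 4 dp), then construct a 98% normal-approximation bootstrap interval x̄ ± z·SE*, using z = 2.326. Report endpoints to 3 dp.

Mean of replicates = 8.0978; sum of squared deviations = 1.7764; SE* = √(1.7764/8) = 0.4712
Margin = 2.326 × 0.4712 = 1.0960
Interval: 7.95 ± 1.0960

(6.854, 9.046)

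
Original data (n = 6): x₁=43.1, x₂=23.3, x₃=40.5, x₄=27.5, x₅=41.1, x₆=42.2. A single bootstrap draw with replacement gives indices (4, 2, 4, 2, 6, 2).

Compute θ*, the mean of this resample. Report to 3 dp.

Resample values: 27.5, 23.3, 27.5, 23.3, 42.2, 23.3.
Mean = (27.5 + 23.3 + 27.5 + 23.3 + 42.2 + 23.3) / 6 = 167.10 / 6 = 27.850

θ* = 27.850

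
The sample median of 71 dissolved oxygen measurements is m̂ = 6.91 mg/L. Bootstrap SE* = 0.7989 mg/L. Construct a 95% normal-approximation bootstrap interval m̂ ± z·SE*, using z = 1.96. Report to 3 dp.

Margin = 1.96 × 0.7989 = 1.5658
Interval: 6.91 ± 1.5658

(5.344, 8.476)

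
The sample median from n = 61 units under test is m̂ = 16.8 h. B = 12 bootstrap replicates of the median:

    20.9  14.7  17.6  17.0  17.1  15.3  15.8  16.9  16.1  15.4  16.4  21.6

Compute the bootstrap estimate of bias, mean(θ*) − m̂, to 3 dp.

bias = +0.267

mean(θ*) = (20.9 + 14.7 + 17.6 + 17.0 + 17.1 + 15.3 + 15.8 + 16.9 + 16.1 + 15.4 + 16.4 + 21.6) / 12 = 17.0667
bias = 17.0667 − 16.8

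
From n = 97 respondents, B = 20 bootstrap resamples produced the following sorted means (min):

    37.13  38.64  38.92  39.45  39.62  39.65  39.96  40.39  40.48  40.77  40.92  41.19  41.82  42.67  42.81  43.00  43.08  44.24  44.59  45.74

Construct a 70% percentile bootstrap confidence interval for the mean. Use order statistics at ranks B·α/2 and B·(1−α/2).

(38.92, 43.08)

α = 0.30; lower rank = 20 × 0.150 = 3; upper rank = 20 × 0.850 = 17.
The 3rd smallest replicate is 38.92; the 17th is 43.08.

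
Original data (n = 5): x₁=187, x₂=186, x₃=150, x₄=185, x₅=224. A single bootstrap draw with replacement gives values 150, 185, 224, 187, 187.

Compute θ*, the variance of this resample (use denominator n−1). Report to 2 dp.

θ* = 685.30

Mean = 186.6000; sum of squared deviations = 2741.2000
s² = 2741.2000 / 4 = 685.3000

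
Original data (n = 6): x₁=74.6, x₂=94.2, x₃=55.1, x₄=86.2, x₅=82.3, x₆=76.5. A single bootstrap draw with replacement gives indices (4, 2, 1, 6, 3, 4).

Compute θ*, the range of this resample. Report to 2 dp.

θ* = 39.10

Resample values: 86.2, 94.2, 74.6, 76.5, 55.1, 86.2.
Range = 94.2 − 55.1 = 39.10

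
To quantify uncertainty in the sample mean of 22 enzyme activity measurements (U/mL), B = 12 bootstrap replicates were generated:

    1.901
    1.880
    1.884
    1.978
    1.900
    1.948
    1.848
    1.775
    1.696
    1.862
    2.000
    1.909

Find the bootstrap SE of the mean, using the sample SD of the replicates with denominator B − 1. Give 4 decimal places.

SE* = 0.0834

Bootstrap SE is the standard deviation of the 12 replicate means.
Mean of replicates: (1.901 + 1.880 + 1.884 + 1.978 + 1.900 + 1.948 + 1.848 + 1.775 + 1.696 + 1.862 + 2.000 + 1.909) / 12 = 22.58100 / 12 = 1.88175
Sum of squared deviations: (+0.01925)² + (−0.00175)² + (+0.00225)² + (+0.09625)² + (+0.01825)² + (+0.06625)² + (−0.03375)² + (−0.10675)² + (−0.18575)² + (−0.01975)² + (+0.11825)² + (+0.02725)² = 0.07652
Variance = 0.07652 / 11 = 0.00696
SE* = √0.00696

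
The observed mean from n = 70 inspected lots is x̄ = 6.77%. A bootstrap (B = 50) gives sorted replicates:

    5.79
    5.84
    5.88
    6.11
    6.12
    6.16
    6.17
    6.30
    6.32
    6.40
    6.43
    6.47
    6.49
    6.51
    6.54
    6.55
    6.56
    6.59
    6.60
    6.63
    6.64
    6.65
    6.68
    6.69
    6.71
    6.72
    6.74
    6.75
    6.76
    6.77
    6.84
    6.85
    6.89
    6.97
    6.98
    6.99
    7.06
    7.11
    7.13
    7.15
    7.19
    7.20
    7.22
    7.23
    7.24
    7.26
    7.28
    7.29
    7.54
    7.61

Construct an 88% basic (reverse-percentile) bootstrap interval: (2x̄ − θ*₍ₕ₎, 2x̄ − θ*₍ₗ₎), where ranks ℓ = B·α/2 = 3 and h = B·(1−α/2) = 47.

(6.26, 7.66)

Percentile endpoints at ranks 3 and 47: θ*₍3₎ = 5.88, θ*₍47₎ = 7.28.
Basic interval reflects these around x̄:
  lower = 2 × 6.77 − 7.28 = 6.26
  upper = 2 × 6.77 − 5.88 = 7.66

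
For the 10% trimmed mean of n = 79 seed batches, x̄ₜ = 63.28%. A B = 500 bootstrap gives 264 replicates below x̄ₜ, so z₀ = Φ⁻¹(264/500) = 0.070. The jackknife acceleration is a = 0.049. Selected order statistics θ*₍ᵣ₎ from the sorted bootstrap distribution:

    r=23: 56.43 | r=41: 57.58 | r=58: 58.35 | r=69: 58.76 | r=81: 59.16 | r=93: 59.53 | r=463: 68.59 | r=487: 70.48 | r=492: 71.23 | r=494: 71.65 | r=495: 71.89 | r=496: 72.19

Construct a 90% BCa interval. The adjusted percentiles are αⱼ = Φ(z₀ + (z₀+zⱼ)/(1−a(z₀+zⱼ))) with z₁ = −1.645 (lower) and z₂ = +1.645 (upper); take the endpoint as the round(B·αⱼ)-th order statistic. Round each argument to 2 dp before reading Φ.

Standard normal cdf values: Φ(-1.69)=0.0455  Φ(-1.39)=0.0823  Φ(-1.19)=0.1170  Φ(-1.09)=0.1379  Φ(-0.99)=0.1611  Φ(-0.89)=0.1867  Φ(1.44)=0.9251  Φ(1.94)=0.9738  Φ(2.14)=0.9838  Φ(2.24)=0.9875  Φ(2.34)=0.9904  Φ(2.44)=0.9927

(57.58, 70.48)

Lower: z₀ + z₁ = 0.070 + (-1.645) = -1.575; 1 − a(z₀+z₁) = 1 − (0.049)(-1.575) = 1.0772; argument = 0.070 + (-1.575)/1.0772 = -1.3922 → -1.39.
α₁ = Φ(-1.39) = 0.0823; rank = round(500 × 0.0823) = 41; θ*₍41₎ = 57.58.
Upper: z₀ + z₂ = 1.715; 1 − a(z₀+z₂) = 0.9160; argument = 1.9423 → 1.94; α₂ = 0.9738; rank = 487; θ*₍487₎ = 70.48.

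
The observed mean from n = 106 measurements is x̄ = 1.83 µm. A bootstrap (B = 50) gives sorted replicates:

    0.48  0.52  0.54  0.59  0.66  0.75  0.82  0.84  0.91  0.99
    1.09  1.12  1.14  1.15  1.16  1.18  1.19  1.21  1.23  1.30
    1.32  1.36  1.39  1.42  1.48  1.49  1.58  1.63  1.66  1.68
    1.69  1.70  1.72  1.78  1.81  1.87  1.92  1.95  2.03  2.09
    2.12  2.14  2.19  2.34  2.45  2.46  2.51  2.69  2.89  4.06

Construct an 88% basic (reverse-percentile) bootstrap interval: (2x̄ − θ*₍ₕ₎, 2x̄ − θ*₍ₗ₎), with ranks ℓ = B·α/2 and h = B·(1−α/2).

(1.15, 3.12)

Percentile endpoints at ranks 3 and 47: θ*₍3₎ = 0.54, θ*₍47₎ = 2.51.
Basic interval reflects these around x̄:
  lower = 2 × 1.83 − 2.51 = 1.15
  upper = 2 × 1.83 − 0.54 = 3.12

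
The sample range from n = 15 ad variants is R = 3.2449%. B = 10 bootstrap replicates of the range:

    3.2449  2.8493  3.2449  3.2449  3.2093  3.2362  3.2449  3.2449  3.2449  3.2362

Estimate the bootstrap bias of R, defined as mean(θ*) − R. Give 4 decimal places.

mean(θ*) = (3.2449 + 2.8493 + 3.2449 + 3.2449 + 3.2093 + 3.2362 + 3.2449 + 3.2449 + 3.2449 + 3.2362) / 10 = 3.20004
bias = 3.20004 − 3.2449

bias = −0.0449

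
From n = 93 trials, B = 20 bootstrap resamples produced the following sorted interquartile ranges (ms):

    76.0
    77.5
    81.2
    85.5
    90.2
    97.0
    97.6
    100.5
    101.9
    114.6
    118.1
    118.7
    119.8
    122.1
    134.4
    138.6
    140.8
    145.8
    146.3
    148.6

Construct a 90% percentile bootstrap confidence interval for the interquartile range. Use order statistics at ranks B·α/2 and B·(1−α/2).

α = 0.10; lower rank = 20 × 0.050 = 1; upper rank = 20 × 0.950 = 19.
The 1st smallest replicate is 76.0; the 19th is 146.3.

(76.0, 146.3)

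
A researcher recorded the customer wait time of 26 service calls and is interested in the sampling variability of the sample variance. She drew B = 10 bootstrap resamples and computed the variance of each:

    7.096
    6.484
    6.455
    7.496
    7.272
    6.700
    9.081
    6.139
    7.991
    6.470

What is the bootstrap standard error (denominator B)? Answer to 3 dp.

Bootstrap SE is the standard deviation of the 10 replicate variances.
Mean of replicates: (7.096 + 6.484 + 6.455 + 7.496 + 7.272 + 6.700 + 9.081 + 6.139 + 7.991 + 6.470) / 10 = 71.1840 / 10 = 7.1184
Sum of squared deviations: (−0.0224)² + (−0.6344)² + (−0.6634)² + (+0.3776)² + (+0.1536)² + (−0.4184)² + (+1.9626)² + (−0.9794)² + (+0.8726)² + (−0.6484)² = 7.1772
Variance = 7.1772 / 10 = 0.7177
SE* = √0.7177

SE* = 0.847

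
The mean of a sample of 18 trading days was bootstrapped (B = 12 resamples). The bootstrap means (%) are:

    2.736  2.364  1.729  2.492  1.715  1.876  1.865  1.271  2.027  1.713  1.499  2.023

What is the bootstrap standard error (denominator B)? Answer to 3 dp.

Bootstrap SE is the standard deviation of the 12 replicate means.
Mean of replicates: (2.736 + 2.364 + 1.729 + 2.492 + 1.715 + 1.876 + 1.865 + 1.271 + 2.027 + 1.713 + 1.499 + 2.023) / 12 = 23.3100 / 12 = 1.9425
Sum of squared deviations: (+0.7935)² + (+0.4215)² + (−0.2135)² + (+0.5495)² + (−0.2275)² + (−0.0665)² + (−0.0775)² + (−0.6715)² + (+0.0845)² + (−0.2295)² + (−0.4435)² + (+0.0805)² = 1.9309
Variance = 1.9309 / 12 = 0.1609
SE* = √0.1609

SE* = 0.401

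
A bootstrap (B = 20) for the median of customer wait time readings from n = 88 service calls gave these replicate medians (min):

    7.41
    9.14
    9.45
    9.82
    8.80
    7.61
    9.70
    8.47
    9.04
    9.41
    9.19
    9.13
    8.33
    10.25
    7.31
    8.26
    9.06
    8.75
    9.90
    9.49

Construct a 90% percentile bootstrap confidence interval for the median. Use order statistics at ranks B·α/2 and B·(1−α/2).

Sorted replicates: 7.31, 7.41, 7.61, 8.26, 8.33, 8.47, 8.75, 8.80, 9.04, 9.06, 9.13, 9.14, 9.19, 9.41, 9.45, 9.49, 9.70, 9.82, 9.90, 10.25
α = 0.10; lower rank = 20 × 0.050 = 1; upper rank = 20 × 0.950 = 19.
The 1st smallest replicate is 7.31; the 19th is 9.90.

(7.31, 9.90)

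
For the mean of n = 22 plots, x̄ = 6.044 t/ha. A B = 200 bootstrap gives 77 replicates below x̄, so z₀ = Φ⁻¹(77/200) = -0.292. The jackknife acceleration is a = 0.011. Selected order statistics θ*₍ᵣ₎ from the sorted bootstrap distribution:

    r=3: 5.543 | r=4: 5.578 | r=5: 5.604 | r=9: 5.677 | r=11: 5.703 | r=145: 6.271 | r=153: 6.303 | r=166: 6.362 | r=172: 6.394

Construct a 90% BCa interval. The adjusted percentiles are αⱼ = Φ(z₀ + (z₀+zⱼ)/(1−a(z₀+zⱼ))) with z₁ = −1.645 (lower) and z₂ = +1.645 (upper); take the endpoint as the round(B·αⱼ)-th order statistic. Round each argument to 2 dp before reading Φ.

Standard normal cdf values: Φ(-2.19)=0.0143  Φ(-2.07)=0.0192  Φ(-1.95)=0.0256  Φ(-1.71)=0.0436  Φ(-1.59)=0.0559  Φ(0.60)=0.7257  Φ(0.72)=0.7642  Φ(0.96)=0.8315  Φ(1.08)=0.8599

(5.543, 6.394)

Lower: z₀ + z₁ = -0.292 + (-1.645) = -1.937; 1 − a(z₀+z₁) = 1 − (0.011)(-1.937) = 1.0213; argument = -0.292 + (-1.937)/1.0213 = -2.1886 → -2.19.
α₁ = Φ(-2.19) = 0.0143; rank = round(200 × 0.0143) = 3; θ*₍3₎ = 5.543.
Upper: z₀ + z₂ = 1.353; 1 − a(z₀+z₂) = 0.9851; argument = 1.0814 → 1.08; α₂ = 0.8599; rank = 172; θ*₍172₎ = 6.394.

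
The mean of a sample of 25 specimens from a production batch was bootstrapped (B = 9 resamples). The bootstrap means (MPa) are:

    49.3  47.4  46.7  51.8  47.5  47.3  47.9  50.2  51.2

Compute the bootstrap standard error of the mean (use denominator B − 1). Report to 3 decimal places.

SE* = 1.874

Bootstrap SE is the standard deviation of the 9 replicate means.
Mean of replicates: (49.3 + 47.4 + 46.7 + 51.8 + 47.5 + 47.3 + 47.9 + 50.2 + 51.2) / 9 = 439.3000 / 9 = 48.8111
Sum of squared deviations: (+0.4889)² + (−1.4111)² + (−2.1111)² + (+2.9889)² + (−1.3111)² + (−1.5111)² + (−0.9111)² + (+1.3889)² + (+2.3889)² = 28.0889
Variance = 28.0889 / 8 = 3.5111
SE* = √3.5111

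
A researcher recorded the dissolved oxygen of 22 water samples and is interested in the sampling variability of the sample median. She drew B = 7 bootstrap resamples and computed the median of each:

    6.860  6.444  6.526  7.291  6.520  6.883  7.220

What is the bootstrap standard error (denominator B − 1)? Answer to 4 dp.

SE* = 0.3428

Bootstrap SE is the standard deviation of the 7 replicate medians.
Mean of replicates: (6.860 + 6.444 + 6.526 + 7.291 + 6.520 + 6.883 + 7.220) / 7 = 47.74400 / 7 = 6.82057
Sum of squared deviations: (+0.03943)² + (−0.37657)² + (−0.29457)² + (+0.47043)² + (−0.30057)² + (+0.06243)² + (+0.39943)² = 0.70522
Variance = 0.70522 / 6 = 0.11754
SE* = √0.11754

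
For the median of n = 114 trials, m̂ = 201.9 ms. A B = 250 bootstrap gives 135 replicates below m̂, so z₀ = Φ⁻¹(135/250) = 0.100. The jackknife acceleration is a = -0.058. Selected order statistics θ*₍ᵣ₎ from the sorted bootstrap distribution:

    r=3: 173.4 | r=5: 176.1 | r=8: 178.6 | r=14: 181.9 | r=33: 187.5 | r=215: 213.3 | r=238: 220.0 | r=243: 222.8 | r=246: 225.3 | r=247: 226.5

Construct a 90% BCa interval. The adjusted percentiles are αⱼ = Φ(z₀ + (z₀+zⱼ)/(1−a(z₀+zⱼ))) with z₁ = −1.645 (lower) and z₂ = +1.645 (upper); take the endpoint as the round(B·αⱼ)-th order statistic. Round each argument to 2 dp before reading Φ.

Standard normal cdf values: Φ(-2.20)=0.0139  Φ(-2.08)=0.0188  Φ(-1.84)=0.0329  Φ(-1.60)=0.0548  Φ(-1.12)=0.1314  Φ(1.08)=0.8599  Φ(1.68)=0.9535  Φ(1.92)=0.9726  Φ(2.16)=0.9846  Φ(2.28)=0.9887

(181.9, 220.0)

Lower: z₀ + z₁ = 0.100 + (-1.645) = -1.545; 1 − a(z₀+z₁) = 1 − (-0.058)(-1.545) = 0.9104; argument = 0.100 + (-1.545)/0.9104 = -1.5971 → -1.60.
α₁ = Φ(-1.60) = 0.0548; rank = round(250 × 0.0548) = 14; θ*₍14₎ = 181.9.
Upper: z₀ + z₂ = 1.745; 1 − a(z₀+z₂) = 1.1012; argument = 1.6846 → 1.68; α₂ = 0.9535; rank = 238; θ*₍238₎ = 220.0.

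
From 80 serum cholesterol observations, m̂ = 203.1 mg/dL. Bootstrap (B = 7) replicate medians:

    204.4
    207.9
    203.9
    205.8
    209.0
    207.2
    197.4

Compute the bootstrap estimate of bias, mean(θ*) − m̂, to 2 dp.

bias = +1.99

mean(θ*) = (204.4 + 207.9 + 203.9 + 205.8 + 209.0 + 207.2 + 197.4) / 7 = 205.086
bias = 205.086 − 203.1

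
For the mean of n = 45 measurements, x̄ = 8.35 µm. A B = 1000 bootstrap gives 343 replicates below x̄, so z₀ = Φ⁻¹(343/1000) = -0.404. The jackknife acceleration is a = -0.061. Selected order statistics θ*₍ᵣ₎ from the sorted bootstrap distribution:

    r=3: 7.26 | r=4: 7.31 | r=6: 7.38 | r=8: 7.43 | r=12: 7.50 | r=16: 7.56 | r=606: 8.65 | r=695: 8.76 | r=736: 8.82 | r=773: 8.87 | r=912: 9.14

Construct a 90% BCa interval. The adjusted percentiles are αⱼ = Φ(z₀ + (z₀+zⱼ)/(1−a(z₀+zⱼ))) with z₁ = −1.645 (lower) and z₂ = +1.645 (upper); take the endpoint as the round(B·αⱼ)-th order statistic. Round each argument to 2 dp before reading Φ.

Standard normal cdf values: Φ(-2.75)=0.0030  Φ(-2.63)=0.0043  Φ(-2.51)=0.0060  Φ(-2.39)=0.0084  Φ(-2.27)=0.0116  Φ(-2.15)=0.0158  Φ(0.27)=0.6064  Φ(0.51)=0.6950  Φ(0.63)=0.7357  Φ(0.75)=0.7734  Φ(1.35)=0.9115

(7.26, 8.87)

Lower: z₀ + z₁ = -0.404 + (-1.645) = -2.049; 1 − a(z₀+z₁) = 1 − (-0.061)(-2.049) = 0.8750; argument = -0.404 + (-2.049)/0.8750 = -2.7457 → -2.75.
α₁ = Φ(-2.75) = 0.0030; rank = round(1000 × 0.0030) = 3; θ*₍3₎ = 7.26.
Upper: z₀ + z₂ = 1.241; 1 − a(z₀+z₂) = 1.0757; argument = 0.7497 → 0.75; α₂ = 0.7734; rank = 773; θ*₍773₎ = 8.87.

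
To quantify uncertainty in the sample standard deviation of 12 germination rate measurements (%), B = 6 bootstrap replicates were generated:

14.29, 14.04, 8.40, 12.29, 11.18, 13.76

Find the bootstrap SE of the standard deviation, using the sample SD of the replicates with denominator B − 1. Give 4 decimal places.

SE* = 2.2618

Bootstrap SE is the standard deviation of the 6 replicate standard deviations.
Mean of replicates: (14.29 + 14.04 + 8.40 + 12.29 + 11.18 + 13.76) / 6 = 73.96000 / 6 = 12.32667
Sum of squared deviations: (+1.96333)² + (+1.71333)² + (−3.92667)² + (−0.03667)² + (−1.14667)² + (+1.43333)² = 25.57953
Variance = 25.57953 / 5 = 5.11591
SE* = √5.11591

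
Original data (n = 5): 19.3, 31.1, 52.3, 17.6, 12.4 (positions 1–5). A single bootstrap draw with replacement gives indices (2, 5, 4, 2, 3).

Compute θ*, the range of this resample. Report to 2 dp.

Resample values: 31.1, 12.4, 17.6, 31.1, 52.3.
Range = 52.3 − 12.4 = 39.90

θ* = 39.90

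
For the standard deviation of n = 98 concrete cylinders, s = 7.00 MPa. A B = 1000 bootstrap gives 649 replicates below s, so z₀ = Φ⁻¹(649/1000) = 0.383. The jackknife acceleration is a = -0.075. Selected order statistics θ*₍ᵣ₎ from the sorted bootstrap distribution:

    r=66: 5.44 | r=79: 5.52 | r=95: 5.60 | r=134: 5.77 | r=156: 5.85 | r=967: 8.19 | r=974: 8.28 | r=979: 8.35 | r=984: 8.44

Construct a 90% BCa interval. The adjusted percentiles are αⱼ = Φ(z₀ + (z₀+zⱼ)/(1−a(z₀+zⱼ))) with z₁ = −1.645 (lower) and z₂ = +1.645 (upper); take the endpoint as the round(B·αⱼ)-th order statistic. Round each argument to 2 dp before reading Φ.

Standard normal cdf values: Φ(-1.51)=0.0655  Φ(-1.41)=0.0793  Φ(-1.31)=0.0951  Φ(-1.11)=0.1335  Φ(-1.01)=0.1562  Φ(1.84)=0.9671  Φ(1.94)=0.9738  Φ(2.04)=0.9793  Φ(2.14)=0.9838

Lower: z₀ + z₁ = 0.383 + (-1.645) = -1.262; 1 − a(z₀+z₁) = 1 − (-0.075)(-1.262) = 0.9053; argument = 0.383 + (-1.262)/0.9053 = -1.0109 → -1.01.
α₁ = Φ(-1.01) = 0.1562; rank = round(1000 × 0.1562) = 156; θ*₍156₎ = 5.85.
Upper: z₀ + z₂ = 2.028; 1 − a(z₀+z₂) = 1.1521; argument = 2.1433 → 2.14; α₂ = 0.9838; rank = 984; θ*₍984₎ = 8.44.

(5.85, 8.44)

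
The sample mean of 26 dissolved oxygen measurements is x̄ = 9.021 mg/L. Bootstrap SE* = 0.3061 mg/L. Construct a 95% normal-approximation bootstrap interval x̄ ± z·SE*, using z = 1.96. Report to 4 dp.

(8.4210, 9.6210)

Margin = 1.96 × 0.3061 = 0.59996
Interval: 9.021 ± 0.59996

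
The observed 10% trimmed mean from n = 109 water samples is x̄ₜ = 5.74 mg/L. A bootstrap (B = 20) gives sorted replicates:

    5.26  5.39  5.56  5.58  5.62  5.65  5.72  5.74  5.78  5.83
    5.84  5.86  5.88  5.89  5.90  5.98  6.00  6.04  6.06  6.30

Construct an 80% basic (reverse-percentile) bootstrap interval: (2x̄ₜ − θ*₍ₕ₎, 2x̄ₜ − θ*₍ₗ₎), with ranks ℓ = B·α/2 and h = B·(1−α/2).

(5.44, 6.09)

Percentile endpoints at ranks 2 and 18: θ*₍2₎ = 5.39, θ*₍18₎ = 6.04.
Basic interval reflects these around x̄ₜ:
  lower = 2 × 5.74 − 6.04 = 5.44
  upper = 2 × 5.74 − 5.39 = 6.09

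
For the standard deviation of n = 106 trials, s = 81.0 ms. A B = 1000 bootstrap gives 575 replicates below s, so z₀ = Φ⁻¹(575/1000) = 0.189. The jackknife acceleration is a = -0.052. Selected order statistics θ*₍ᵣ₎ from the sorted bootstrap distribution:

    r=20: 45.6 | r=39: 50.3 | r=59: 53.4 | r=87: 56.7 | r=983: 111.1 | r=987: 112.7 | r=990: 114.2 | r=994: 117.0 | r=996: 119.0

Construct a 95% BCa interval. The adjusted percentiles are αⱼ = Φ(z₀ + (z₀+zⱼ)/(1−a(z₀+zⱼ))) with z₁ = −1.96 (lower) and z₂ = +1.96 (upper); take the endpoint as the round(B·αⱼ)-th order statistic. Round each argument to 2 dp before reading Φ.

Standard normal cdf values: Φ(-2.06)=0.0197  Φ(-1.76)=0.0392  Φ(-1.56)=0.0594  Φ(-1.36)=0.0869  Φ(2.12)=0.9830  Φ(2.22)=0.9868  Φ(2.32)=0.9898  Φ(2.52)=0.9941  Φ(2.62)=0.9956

Lower: z₀ + z₁ = 0.189 + (-1.960) = -1.771; 1 − a(z₀+z₁) = 1 − (-0.052)(-1.771) = 0.9079; argument = 0.189 + (-1.771)/0.9079 = -1.7616 → -1.76.
α₁ = Φ(-1.76) = 0.0392; rank = round(1000 × 0.0392) = 39; θ*₍39₎ = 50.3.
Upper: z₀ + z₂ = 2.149; 1 − a(z₀+z₂) = 1.1117; argument = 2.1220 → 2.12; α₂ = 0.9830; rank = 983; θ*₍983₎ = 111.1.

(50.3, 111.1)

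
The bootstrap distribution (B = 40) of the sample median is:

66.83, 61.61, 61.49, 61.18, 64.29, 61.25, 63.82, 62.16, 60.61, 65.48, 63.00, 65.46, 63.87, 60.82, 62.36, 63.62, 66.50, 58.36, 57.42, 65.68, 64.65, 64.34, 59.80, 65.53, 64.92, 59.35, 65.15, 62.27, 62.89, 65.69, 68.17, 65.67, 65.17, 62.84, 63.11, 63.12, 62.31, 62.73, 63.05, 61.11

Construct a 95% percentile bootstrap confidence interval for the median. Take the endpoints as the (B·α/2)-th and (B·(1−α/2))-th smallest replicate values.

(57.42, 66.83)

Sorted replicates: 57.42, 58.36, 59.35, 59.80, 60.61, 60.82, 61.11, 61.18, 61.25, 61.49, 61.61, 62.16, 62.27, 62.31, 62.36, 62.73, 62.84, 62.89, 63.00, 63.05, 63.11, 63.12, 63.62, 63.82, 63.87, 64.29, 64.34, 64.65, 64.92, 65.15, 65.17, 65.46, 65.48, 65.53, 65.67, 65.68, 65.69, 66.50, 66.83, 68.17
α = 0.05; lower rank = 40 × 0.025 = 1; upper rank = 40 × 0.975 = 39.
The 1st smallest replicate is 57.42; the 39th is 66.83.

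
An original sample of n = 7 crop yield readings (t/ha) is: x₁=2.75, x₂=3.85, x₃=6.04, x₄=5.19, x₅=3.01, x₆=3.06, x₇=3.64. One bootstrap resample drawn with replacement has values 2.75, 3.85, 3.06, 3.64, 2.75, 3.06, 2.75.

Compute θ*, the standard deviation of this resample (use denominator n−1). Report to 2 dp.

θ* = 0.45

Mean = 3.1229; sum of squared deviations = 1.2211
s² = 1.2211 / 6 = 0.2035
s = √0.2035 = 0.45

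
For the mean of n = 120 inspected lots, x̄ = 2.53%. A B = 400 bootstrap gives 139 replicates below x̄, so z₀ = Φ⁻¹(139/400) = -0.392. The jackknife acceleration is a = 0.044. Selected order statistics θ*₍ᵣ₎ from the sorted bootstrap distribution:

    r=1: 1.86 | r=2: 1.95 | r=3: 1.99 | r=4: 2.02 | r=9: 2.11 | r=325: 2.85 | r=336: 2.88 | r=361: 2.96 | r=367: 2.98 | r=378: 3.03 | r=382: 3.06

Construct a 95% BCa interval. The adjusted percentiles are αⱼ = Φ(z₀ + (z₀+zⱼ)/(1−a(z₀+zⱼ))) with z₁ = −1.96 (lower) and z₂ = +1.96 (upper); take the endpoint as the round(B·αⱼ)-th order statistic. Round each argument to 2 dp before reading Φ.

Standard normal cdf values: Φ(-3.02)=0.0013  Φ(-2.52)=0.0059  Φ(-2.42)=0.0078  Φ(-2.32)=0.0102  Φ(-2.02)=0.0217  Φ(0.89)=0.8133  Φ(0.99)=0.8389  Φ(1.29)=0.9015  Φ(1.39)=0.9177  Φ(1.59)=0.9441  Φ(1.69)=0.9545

(1.95, 2.96)

Lower: z₀ + z₁ = -0.392 + (-1.960) = -2.352; 1 − a(z₀+z₁) = 1 − (0.044)(-2.352) = 1.1035; argument = -0.392 + (-2.352)/1.1035 = -2.5234 → -2.52.
α₁ = Φ(-2.52) = 0.0059; rank = round(400 × 0.0059) = 2; θ*₍2₎ = 1.95.
Upper: z₀ + z₂ = 1.568; 1 − a(z₀+z₂) = 0.9310; argument = 1.2922 → 1.29; α₂ = 0.9015; rank = 361; θ*₍361₎ = 2.96.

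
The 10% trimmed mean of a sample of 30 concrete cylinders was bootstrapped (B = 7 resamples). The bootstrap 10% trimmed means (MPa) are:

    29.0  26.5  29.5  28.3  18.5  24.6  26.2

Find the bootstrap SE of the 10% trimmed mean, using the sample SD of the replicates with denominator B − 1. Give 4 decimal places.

SE* = 3.7636

Bootstrap SE is the standard deviation of the 7 replicate 10% trimmed means.
Mean of replicates: (29.0 + 26.5 + 29.5 + 28.3 + 18.5 + 24.6 + 26.2) / 7 = 182.60000 / 7 = 26.08571
Sum of squared deviations: (+2.91429)² + (+0.41429)² + (+3.41429)² + (+2.21429)² + (−7.58571)² + (−1.48571)² + (+0.11429)² = 84.98857
Variance = 84.98857 / 6 = 14.16476
SE* = √14.16476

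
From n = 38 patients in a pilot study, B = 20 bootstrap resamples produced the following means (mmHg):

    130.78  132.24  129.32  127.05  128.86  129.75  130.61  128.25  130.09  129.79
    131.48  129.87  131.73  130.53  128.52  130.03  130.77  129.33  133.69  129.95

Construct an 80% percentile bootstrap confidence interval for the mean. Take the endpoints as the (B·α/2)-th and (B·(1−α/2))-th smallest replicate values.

Sorted replicates: 127.05, 128.25, 128.52, 128.86, 129.32, 129.33, 129.75, 129.79, 129.87, 129.95, 130.03, 130.09, 130.53, 130.61, 130.77, 130.78, 131.48, 131.73, 132.24, 133.69
α = 0.20; lower rank = 20 × 0.100 = 2; upper rank = 20 × 0.900 = 18.
The 2nd smallest replicate is 128.25; the 18th is 131.73.

(128.25, 131.73)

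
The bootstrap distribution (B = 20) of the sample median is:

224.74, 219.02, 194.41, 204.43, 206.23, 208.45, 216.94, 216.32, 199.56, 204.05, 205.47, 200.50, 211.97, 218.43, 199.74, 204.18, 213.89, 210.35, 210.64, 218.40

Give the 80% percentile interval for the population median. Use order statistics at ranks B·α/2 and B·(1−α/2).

(199.56, 218.43)

Sorted replicates: 194.41, 199.56, 199.74, 200.50, 204.05, 204.18, 204.43, 205.47, 206.23, 208.45, 210.35, 210.64, 211.97, 213.89, 216.32, 216.94, 218.40, 218.43, 219.02, 224.74
α = 0.20; lower rank = 20 × 0.100 = 2; upper rank = 20 × 0.900 = 18.
The 2nd smallest replicate is 199.56; the 18th is 218.43.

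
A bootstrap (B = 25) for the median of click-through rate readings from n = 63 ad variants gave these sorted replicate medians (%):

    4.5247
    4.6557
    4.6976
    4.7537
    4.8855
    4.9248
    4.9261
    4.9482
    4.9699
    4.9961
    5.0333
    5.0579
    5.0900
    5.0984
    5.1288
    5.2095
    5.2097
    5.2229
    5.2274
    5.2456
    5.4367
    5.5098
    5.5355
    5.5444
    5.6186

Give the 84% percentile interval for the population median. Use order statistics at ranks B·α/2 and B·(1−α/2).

(4.6557, 5.5355)

α = 0.16; lower rank = 25 × 0.080 = 2; upper rank = 25 × 0.920 = 23.
The 2nd smallest replicate is 4.6557; the 23rd is 5.5355.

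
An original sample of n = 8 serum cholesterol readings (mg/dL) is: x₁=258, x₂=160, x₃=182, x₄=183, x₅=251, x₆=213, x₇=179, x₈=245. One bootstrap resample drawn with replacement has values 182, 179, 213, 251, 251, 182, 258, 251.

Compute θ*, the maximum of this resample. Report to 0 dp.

Maximum = 258

θ* = 258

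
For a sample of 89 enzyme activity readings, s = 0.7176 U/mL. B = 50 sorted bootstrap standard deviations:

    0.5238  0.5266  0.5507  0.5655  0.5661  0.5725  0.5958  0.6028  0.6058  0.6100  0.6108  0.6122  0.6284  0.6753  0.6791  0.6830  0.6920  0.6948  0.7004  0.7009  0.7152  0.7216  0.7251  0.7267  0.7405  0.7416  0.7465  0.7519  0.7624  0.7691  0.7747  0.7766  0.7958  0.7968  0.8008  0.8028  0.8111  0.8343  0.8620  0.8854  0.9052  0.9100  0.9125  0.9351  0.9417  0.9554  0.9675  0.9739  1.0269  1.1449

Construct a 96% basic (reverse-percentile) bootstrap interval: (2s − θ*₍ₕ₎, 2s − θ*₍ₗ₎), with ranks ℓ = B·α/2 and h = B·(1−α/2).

(0.4083, 0.9114)

Percentile endpoints at ranks 1 and 49: θ*₍1₎ = 0.5238, θ*₍49₎ = 1.0269.
Basic interval reflects these around s:
  lower = 2 × 0.7176 − 1.0269 = 0.4083
  upper = 2 × 0.7176 − 0.5238 = 0.9114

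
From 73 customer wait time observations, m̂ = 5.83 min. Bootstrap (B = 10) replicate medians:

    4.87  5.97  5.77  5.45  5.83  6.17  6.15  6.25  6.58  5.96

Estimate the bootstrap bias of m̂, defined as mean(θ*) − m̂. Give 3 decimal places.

mean(θ*) = (4.87 + 5.97 + 5.77 + 5.45 + 5.83 + 6.17 + 6.15 + 6.25 + 6.58 + 5.96) / 10 = 5.9000
bias = 5.9000 − 5.83

bias = +0.070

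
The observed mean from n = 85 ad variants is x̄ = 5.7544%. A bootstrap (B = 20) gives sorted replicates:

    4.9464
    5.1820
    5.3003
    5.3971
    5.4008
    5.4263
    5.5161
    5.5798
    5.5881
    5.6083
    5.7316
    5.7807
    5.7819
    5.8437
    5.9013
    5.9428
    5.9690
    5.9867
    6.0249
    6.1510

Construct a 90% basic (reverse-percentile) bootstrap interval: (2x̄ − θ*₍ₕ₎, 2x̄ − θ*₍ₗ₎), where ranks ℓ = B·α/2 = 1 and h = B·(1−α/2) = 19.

(5.4839, 6.5624)

Percentile endpoints at ranks 1 and 19: θ*₍1₎ = 4.9464, θ*₍19₎ = 6.0249.
Basic interval reflects these around x̄:
  lower = 2 × 5.7544 − 6.0249 = 5.4839
  upper = 2 × 5.7544 − 4.9464 = 6.5624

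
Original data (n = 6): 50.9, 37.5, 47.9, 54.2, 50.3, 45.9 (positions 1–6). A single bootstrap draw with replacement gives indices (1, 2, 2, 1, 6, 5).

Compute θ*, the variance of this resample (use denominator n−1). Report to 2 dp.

θ* = 41.90

Resample values: 50.9, 37.5, 37.5, 50.9, 45.9, 50.3.
Mean = 45.5000; sum of squared deviations = 209.5200
s² = 209.5200 / 5 = 41.9040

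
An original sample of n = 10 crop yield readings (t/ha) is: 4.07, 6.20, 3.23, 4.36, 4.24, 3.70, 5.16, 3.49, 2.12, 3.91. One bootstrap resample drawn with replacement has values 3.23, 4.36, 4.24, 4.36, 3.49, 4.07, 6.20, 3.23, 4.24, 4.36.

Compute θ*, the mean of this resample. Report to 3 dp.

Mean = (3.23 + 4.36 + 4.24 + 4.36 + 3.49 + 4.07 + 6.20 + 3.23 + 4.24 + 4.36) / 10 = 41.780 / 10 = 4.178

θ* = 4.178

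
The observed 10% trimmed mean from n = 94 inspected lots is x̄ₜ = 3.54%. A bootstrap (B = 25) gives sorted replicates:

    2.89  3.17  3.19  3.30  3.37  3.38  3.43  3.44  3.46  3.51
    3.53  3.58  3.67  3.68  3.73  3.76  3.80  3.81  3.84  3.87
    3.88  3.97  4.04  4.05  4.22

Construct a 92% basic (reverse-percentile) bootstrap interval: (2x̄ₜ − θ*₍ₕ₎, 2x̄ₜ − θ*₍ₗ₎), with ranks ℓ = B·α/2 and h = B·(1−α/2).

(3.03, 4.19)

Percentile endpoints at ranks 1 and 24: θ*₍1₎ = 2.89, θ*₍24₎ = 4.05.
Basic interval reflects these around x̄ₜ:
  lower = 2 × 3.54 − 4.05 = 3.03
  upper = 2 × 3.54 − 2.89 = 4.19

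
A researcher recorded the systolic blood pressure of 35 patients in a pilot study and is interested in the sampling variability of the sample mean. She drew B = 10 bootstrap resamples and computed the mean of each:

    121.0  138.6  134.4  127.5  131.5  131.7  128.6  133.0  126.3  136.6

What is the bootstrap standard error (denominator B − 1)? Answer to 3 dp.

SE* = 5.222

Bootstrap SE is the standard deviation of the 10 replicate means.
Mean of replicates: (121.0 + 138.6 + 134.4 + 127.5 + 131.5 + 131.7 + 128.6 + 133.0 + 126.3 + 136.6) / 10 = 1309.2000 / 10 = 130.9200
Sum of squared deviations: (−9.9200)² + (+7.6800)² + (+3.4800)² + (−3.4200)² + (+0.5800)² + (+0.7800)² + (−2.3200)² + (+2.0800)² + (−4.6200)² + (+5.6800)² = 245.4560
Variance = 245.4560 / 9 = 27.2729
SE* = √27.2729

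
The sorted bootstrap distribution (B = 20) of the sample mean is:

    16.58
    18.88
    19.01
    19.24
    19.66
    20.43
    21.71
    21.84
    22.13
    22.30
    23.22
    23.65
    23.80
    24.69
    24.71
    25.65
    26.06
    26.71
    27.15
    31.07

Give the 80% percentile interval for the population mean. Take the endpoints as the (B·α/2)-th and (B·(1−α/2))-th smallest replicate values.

(18.88, 26.71)

α = 0.20; lower rank = 20 × 0.100 = 2; upper rank = 20 × 0.900 = 18.
The 2nd smallest replicate is 18.88; the 18th is 26.71.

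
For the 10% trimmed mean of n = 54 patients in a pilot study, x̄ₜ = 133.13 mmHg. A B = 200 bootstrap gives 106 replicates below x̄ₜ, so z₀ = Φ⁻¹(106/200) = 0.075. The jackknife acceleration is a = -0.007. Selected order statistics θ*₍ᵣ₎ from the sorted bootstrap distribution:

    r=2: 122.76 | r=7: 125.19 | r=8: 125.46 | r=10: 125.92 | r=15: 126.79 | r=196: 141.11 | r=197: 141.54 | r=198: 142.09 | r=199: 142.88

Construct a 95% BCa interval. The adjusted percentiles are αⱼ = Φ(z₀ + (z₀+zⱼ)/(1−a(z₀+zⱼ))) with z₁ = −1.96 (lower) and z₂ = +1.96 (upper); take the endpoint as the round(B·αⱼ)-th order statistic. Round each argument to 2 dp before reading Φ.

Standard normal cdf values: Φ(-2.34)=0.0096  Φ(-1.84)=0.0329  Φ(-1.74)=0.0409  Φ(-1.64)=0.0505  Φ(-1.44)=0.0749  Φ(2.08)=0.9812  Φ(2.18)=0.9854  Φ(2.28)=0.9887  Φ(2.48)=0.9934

Lower: z₀ + z₁ = 0.075 + (-1.960) = -1.885; 1 − a(z₀+z₁) = 1 − (-0.007)(-1.885) = 0.9868; argument = 0.075 + (-1.885)/0.9868 = -1.8352 → -1.84.
α₁ = Φ(-1.84) = 0.0329; rank = round(200 × 0.0329) = 7; θ*₍7₎ = 125.19.
Upper: z₀ + z₂ = 2.035; 1 − a(z₀+z₂) = 1.0142; argument = 2.0814 → 2.08; α₂ = 0.9812; rank = 196; θ*₍196₎ = 141.11.

(125.19, 141.11)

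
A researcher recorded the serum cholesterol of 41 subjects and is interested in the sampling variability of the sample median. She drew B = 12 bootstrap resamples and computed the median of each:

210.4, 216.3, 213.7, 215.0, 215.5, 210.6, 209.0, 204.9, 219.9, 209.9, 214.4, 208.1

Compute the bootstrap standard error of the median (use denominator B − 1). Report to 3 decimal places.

Bootstrap SE is the standard deviation of the 12 replicate medians.
Mean of replicates: (210.4 + 216.3 + 213.7 + 215.0 + 215.5 + 210.6 + 209.0 + 204.9 + 219.9 + 209.9 + 214.4 + 208.1) / 12 = 2547.7000 / 12 = 212.3083
Sum of squared deviations: (−1.9083)² + (+3.9917)² + (+1.3917)² + (+2.6917)² + (+3.1917)² + (−1.7083)² + (−3.3083)² + (−7.4083)² + (+7.5917)² + (−2.4083)² + (+2.0917)² + (−4.2083)² = 193.2092
Variance = 193.2092 / 11 = 17.5645
SE* = √17.5645

SE* = 4.191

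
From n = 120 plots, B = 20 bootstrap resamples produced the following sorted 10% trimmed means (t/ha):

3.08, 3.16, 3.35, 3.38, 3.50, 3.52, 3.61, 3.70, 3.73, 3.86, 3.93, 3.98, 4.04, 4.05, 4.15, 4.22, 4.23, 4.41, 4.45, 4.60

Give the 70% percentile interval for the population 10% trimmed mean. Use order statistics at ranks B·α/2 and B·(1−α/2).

(3.35, 4.23)

α = 0.30; lower rank = 20 × 0.150 = 3; upper rank = 20 × 0.850 = 17.
The 3rd smallest replicate is 3.35; the 17th is 4.23.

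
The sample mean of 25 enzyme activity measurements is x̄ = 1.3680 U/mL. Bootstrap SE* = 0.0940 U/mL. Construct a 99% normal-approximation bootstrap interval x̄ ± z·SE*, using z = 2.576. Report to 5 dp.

(1.12586, 1.61014)

Margin = 2.576 × 0.0940 = 0.242144
Interval: 1.3680 ± 0.242144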